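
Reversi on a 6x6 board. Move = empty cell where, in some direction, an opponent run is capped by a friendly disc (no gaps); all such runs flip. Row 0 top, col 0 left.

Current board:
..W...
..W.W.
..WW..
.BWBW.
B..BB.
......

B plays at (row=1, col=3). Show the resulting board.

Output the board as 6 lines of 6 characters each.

Answer: ..W...
..WBW.
..BB..
.BWBW.
B..BB.
......

Derivation:
Place B at (1,3); scan 8 dirs for brackets.
Dir NW: opp run (0,2), next=edge -> no flip
Dir N: first cell '.' (not opp) -> no flip
Dir NE: first cell '.' (not opp) -> no flip
Dir W: opp run (1,2), next='.' -> no flip
Dir E: opp run (1,4), next='.' -> no flip
Dir SW: opp run (2,2) capped by B -> flip
Dir S: opp run (2,3) capped by B -> flip
Dir SE: first cell '.' (not opp) -> no flip
All flips: (2,2) (2,3)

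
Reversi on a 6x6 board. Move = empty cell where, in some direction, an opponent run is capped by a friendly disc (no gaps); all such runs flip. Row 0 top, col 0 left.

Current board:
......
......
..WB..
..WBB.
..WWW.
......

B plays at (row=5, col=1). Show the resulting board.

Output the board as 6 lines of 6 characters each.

Answer: ......
......
..WB..
..WBB.
..BWW.
.B....

Derivation:
Place B at (5,1); scan 8 dirs for brackets.
Dir NW: first cell '.' (not opp) -> no flip
Dir N: first cell '.' (not opp) -> no flip
Dir NE: opp run (4,2) capped by B -> flip
Dir W: first cell '.' (not opp) -> no flip
Dir E: first cell '.' (not opp) -> no flip
Dir SW: edge -> no flip
Dir S: edge -> no flip
Dir SE: edge -> no flip
All flips: (4,2)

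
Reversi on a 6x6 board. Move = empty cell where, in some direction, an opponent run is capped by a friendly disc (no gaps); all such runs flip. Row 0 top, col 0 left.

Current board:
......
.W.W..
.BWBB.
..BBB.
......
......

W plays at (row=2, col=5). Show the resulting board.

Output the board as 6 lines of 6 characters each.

Place W at (2,5); scan 8 dirs for brackets.
Dir NW: first cell '.' (not opp) -> no flip
Dir N: first cell '.' (not opp) -> no flip
Dir NE: edge -> no flip
Dir W: opp run (2,4) (2,3) capped by W -> flip
Dir E: edge -> no flip
Dir SW: opp run (3,4), next='.' -> no flip
Dir S: first cell '.' (not opp) -> no flip
Dir SE: edge -> no flip
All flips: (2,3) (2,4)

Answer: ......
.W.W..
.BWWWW
..BBB.
......
......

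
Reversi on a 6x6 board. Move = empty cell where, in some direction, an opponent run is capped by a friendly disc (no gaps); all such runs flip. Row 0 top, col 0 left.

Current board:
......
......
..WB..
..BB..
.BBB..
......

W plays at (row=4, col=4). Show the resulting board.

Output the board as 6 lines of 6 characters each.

Place W at (4,4); scan 8 dirs for brackets.
Dir NW: opp run (3,3) capped by W -> flip
Dir N: first cell '.' (not opp) -> no flip
Dir NE: first cell '.' (not opp) -> no flip
Dir W: opp run (4,3) (4,2) (4,1), next='.' -> no flip
Dir E: first cell '.' (not opp) -> no flip
Dir SW: first cell '.' (not opp) -> no flip
Dir S: first cell '.' (not opp) -> no flip
Dir SE: first cell '.' (not opp) -> no flip
All flips: (3,3)

Answer: ......
......
..WB..
..BW..
.BBBW.
......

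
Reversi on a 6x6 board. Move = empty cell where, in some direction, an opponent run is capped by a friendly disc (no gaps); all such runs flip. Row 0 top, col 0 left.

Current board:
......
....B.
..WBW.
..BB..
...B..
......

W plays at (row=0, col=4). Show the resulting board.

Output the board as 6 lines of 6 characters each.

Answer: ....W.
....W.
..WBW.
..BB..
...B..
......

Derivation:
Place W at (0,4); scan 8 dirs for brackets.
Dir NW: edge -> no flip
Dir N: edge -> no flip
Dir NE: edge -> no flip
Dir W: first cell '.' (not opp) -> no flip
Dir E: first cell '.' (not opp) -> no flip
Dir SW: first cell '.' (not opp) -> no flip
Dir S: opp run (1,4) capped by W -> flip
Dir SE: first cell '.' (not opp) -> no flip
All flips: (1,4)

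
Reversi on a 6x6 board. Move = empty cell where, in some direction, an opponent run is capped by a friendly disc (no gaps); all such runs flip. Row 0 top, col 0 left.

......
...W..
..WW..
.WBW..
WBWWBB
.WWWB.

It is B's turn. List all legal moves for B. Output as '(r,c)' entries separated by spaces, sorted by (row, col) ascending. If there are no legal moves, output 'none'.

Answer: (1,1) (1,2) (1,4) (2,1) (3,0) (3,4) (5,0)

Derivation:
(0,2): no bracket -> illegal
(0,3): no bracket -> illegal
(0,4): no bracket -> illegal
(1,1): flips 2 -> legal
(1,2): flips 1 -> legal
(1,4): flips 1 -> legal
(2,0): no bracket -> illegal
(2,1): flips 1 -> legal
(2,4): no bracket -> illegal
(3,0): flips 1 -> legal
(3,4): flips 1 -> legal
(5,0): flips 3 -> legal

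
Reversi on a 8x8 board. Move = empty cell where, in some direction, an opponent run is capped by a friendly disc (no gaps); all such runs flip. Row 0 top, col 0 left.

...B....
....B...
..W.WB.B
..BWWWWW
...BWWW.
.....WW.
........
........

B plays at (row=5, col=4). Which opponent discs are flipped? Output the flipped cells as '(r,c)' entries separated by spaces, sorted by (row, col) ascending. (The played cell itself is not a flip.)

Answer: (2,4) (3,4) (3,6) (4,4) (4,5)

Derivation:
Dir NW: first cell 'B' (not opp) -> no flip
Dir N: opp run (4,4) (3,4) (2,4) capped by B -> flip
Dir NE: opp run (4,5) (3,6) capped by B -> flip
Dir W: first cell '.' (not opp) -> no flip
Dir E: opp run (5,5) (5,6), next='.' -> no flip
Dir SW: first cell '.' (not opp) -> no flip
Dir S: first cell '.' (not opp) -> no flip
Dir SE: first cell '.' (not opp) -> no flip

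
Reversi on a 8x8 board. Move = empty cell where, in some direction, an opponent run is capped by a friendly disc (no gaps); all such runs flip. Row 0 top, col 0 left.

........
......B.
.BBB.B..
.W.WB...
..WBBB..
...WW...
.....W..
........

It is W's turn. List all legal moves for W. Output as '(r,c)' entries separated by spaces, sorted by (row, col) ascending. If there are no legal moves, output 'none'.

Answer: (1,1) (1,3) (2,4) (3,2) (3,5) (3,6) (4,6) (5,5)

Derivation:
(0,5): no bracket -> illegal
(0,6): no bracket -> illegal
(0,7): no bracket -> illegal
(1,0): no bracket -> illegal
(1,1): flips 2 -> legal
(1,2): no bracket -> illegal
(1,3): flips 2 -> legal
(1,4): no bracket -> illegal
(1,5): no bracket -> illegal
(1,7): no bracket -> illegal
(2,0): no bracket -> illegal
(2,4): flips 2 -> legal
(2,6): no bracket -> illegal
(2,7): no bracket -> illegal
(3,0): no bracket -> illegal
(3,2): flips 1 -> legal
(3,5): flips 2 -> legal
(3,6): flips 1 -> legal
(4,6): flips 3 -> legal
(5,2): no bracket -> illegal
(5,5): flips 1 -> legal
(5,6): no bracket -> illegal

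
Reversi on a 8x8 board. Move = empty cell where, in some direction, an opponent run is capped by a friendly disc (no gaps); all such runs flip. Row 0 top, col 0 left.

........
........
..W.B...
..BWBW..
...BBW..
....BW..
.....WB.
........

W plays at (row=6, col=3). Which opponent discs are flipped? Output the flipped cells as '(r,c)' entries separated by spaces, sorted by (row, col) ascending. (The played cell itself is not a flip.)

Dir NW: first cell '.' (not opp) -> no flip
Dir N: first cell '.' (not opp) -> no flip
Dir NE: opp run (5,4) capped by W -> flip
Dir W: first cell '.' (not opp) -> no flip
Dir E: first cell '.' (not opp) -> no flip
Dir SW: first cell '.' (not opp) -> no flip
Dir S: first cell '.' (not opp) -> no flip
Dir SE: first cell '.' (not opp) -> no flip

Answer: (5,4)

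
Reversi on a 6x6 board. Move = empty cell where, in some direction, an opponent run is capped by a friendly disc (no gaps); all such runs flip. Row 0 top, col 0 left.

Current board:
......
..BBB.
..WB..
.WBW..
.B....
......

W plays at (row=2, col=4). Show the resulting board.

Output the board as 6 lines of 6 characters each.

Answer: ......
..BBB.
..WWW.
.WBW..
.B....
......

Derivation:
Place W at (2,4); scan 8 dirs for brackets.
Dir NW: opp run (1,3), next='.' -> no flip
Dir N: opp run (1,4), next='.' -> no flip
Dir NE: first cell '.' (not opp) -> no flip
Dir W: opp run (2,3) capped by W -> flip
Dir E: first cell '.' (not opp) -> no flip
Dir SW: first cell 'W' (not opp) -> no flip
Dir S: first cell '.' (not opp) -> no flip
Dir SE: first cell '.' (not opp) -> no flip
All flips: (2,3)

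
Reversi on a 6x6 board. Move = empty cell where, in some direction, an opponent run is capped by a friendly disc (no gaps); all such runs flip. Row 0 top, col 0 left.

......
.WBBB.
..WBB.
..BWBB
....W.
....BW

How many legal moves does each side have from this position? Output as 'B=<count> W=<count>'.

Answer: B=6 W=8

Derivation:
-- B to move --
(0,0): no bracket -> illegal
(0,1): no bracket -> illegal
(0,2): no bracket -> illegal
(1,0): flips 1 -> legal
(2,0): no bracket -> illegal
(2,1): flips 1 -> legal
(3,1): flips 1 -> legal
(4,2): flips 1 -> legal
(4,3): flips 1 -> legal
(4,5): no bracket -> illegal
(5,3): flips 1 -> legal
B mobility = 6
-- W to move --
(0,1): no bracket -> illegal
(0,2): flips 1 -> legal
(0,3): flips 2 -> legal
(0,4): flips 4 -> legal
(0,5): no bracket -> illegal
(1,5): flips 4 -> legal
(2,1): no bracket -> illegal
(2,5): flips 2 -> legal
(3,1): flips 1 -> legal
(4,1): no bracket -> illegal
(4,2): flips 1 -> legal
(4,3): no bracket -> illegal
(4,5): no bracket -> illegal
(5,3): flips 1 -> legal
W mobility = 8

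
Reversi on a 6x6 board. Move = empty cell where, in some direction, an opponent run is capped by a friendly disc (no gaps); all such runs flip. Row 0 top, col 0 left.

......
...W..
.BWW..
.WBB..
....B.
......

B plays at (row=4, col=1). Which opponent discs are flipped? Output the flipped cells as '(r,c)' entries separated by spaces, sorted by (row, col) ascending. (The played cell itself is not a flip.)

Dir NW: first cell '.' (not opp) -> no flip
Dir N: opp run (3,1) capped by B -> flip
Dir NE: first cell 'B' (not opp) -> no flip
Dir W: first cell '.' (not opp) -> no flip
Dir E: first cell '.' (not opp) -> no flip
Dir SW: first cell '.' (not opp) -> no flip
Dir S: first cell '.' (not opp) -> no flip
Dir SE: first cell '.' (not opp) -> no flip

Answer: (3,1)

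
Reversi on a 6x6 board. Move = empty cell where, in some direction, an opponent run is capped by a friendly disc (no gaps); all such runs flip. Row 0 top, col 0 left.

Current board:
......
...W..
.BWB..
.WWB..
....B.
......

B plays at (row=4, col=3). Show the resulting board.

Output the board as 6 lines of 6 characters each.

Answer: ......
...W..
.BWB..
.WBB..
...BB.
......

Derivation:
Place B at (4,3); scan 8 dirs for brackets.
Dir NW: opp run (3,2) capped by B -> flip
Dir N: first cell 'B' (not opp) -> no flip
Dir NE: first cell '.' (not opp) -> no flip
Dir W: first cell '.' (not opp) -> no flip
Dir E: first cell 'B' (not opp) -> no flip
Dir SW: first cell '.' (not opp) -> no flip
Dir S: first cell '.' (not opp) -> no flip
Dir SE: first cell '.' (not opp) -> no flip
All flips: (3,2)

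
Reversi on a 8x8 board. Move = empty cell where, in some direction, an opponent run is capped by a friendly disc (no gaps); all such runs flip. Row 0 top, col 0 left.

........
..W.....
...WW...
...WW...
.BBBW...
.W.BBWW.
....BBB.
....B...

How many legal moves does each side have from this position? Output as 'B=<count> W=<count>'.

Answer: B=12 W=9

Derivation:
-- B to move --
(0,1): no bracket -> illegal
(0,2): no bracket -> illegal
(0,3): no bracket -> illegal
(1,1): no bracket -> illegal
(1,3): flips 2 -> legal
(1,4): flips 3 -> legal
(1,5): flips 2 -> legal
(2,1): no bracket -> illegal
(2,2): flips 3 -> legal
(2,5): flips 1 -> legal
(3,2): no bracket -> illegal
(3,5): flips 1 -> legal
(4,0): no bracket -> illegal
(4,5): flips 2 -> legal
(4,6): flips 2 -> legal
(4,7): flips 1 -> legal
(5,0): no bracket -> illegal
(5,2): no bracket -> illegal
(5,7): flips 2 -> legal
(6,0): flips 1 -> legal
(6,1): flips 1 -> legal
(6,2): no bracket -> illegal
(6,7): no bracket -> illegal
B mobility = 12
-- W to move --
(3,0): no bracket -> illegal
(3,1): flips 1 -> legal
(3,2): no bracket -> illegal
(4,0): flips 3 -> legal
(4,5): no bracket -> illegal
(5,0): no bracket -> illegal
(5,2): flips 3 -> legal
(5,7): no bracket -> illegal
(6,2): flips 1 -> legal
(6,3): flips 2 -> legal
(6,7): no bracket -> illegal
(7,3): flips 1 -> legal
(7,5): flips 1 -> legal
(7,6): flips 1 -> legal
(7,7): flips 1 -> legal
W mobility = 9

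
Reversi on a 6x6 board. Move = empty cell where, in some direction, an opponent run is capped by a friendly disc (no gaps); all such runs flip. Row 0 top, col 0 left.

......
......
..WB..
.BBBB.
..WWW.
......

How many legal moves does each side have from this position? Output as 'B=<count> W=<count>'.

-- B to move --
(1,1): flips 1 -> legal
(1,2): flips 1 -> legal
(1,3): flips 1 -> legal
(2,1): flips 1 -> legal
(3,5): no bracket -> illegal
(4,1): no bracket -> illegal
(4,5): no bracket -> illegal
(5,1): flips 1 -> legal
(5,2): flips 2 -> legal
(5,3): flips 2 -> legal
(5,4): flips 2 -> legal
(5,5): flips 1 -> legal
B mobility = 9
-- W to move --
(1,2): no bracket -> illegal
(1,3): flips 2 -> legal
(1,4): no bracket -> illegal
(2,0): flips 1 -> legal
(2,1): flips 1 -> legal
(2,4): flips 3 -> legal
(2,5): flips 1 -> legal
(3,0): no bracket -> illegal
(3,5): no bracket -> illegal
(4,0): flips 1 -> legal
(4,1): no bracket -> illegal
(4,5): no bracket -> illegal
W mobility = 6

Answer: B=9 W=6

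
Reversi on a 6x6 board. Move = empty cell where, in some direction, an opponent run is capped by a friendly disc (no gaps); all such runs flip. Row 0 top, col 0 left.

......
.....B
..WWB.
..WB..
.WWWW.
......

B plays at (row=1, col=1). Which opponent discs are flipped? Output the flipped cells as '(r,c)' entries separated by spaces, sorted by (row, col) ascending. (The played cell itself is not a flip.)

Answer: (2,2)

Derivation:
Dir NW: first cell '.' (not opp) -> no flip
Dir N: first cell '.' (not opp) -> no flip
Dir NE: first cell '.' (not opp) -> no flip
Dir W: first cell '.' (not opp) -> no flip
Dir E: first cell '.' (not opp) -> no flip
Dir SW: first cell '.' (not opp) -> no flip
Dir S: first cell '.' (not opp) -> no flip
Dir SE: opp run (2,2) capped by B -> flip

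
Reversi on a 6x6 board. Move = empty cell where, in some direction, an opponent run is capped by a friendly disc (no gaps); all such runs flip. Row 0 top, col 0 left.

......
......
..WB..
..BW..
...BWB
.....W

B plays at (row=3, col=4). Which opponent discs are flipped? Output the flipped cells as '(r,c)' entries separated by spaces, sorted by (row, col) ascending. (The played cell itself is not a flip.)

Dir NW: first cell 'B' (not opp) -> no flip
Dir N: first cell '.' (not opp) -> no flip
Dir NE: first cell '.' (not opp) -> no flip
Dir W: opp run (3,3) capped by B -> flip
Dir E: first cell '.' (not opp) -> no flip
Dir SW: first cell 'B' (not opp) -> no flip
Dir S: opp run (4,4), next='.' -> no flip
Dir SE: first cell 'B' (not opp) -> no flip

Answer: (3,3)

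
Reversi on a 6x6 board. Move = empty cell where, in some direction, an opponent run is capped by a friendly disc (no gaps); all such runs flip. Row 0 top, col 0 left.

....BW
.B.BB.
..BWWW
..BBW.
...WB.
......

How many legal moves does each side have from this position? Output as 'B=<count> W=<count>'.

Answer: B=5 W=8

Derivation:
-- B to move --
(1,2): no bracket -> illegal
(1,5): flips 1 -> legal
(3,5): flips 2 -> legal
(4,2): flips 1 -> legal
(4,5): no bracket -> illegal
(5,2): no bracket -> illegal
(5,3): flips 1 -> legal
(5,4): flips 1 -> legal
B mobility = 5
-- W to move --
(0,0): no bracket -> illegal
(0,1): no bracket -> illegal
(0,2): flips 1 -> legal
(0,3): flips 3 -> legal
(1,0): no bracket -> illegal
(1,2): no bracket -> illegal
(1,5): no bracket -> illegal
(2,0): no bracket -> illegal
(2,1): flips 2 -> legal
(3,1): flips 2 -> legal
(3,5): no bracket -> illegal
(4,1): flips 1 -> legal
(4,2): flips 1 -> legal
(4,5): flips 1 -> legal
(5,3): no bracket -> illegal
(5,4): flips 1 -> legal
(5,5): no bracket -> illegal
W mobility = 8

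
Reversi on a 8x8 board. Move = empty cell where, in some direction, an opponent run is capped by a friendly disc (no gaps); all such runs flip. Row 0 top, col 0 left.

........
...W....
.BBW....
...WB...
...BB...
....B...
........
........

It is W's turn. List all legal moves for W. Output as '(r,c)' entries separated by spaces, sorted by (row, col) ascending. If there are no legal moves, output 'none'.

(1,0): no bracket -> illegal
(1,1): flips 1 -> legal
(1,2): no bracket -> illegal
(2,0): flips 2 -> legal
(2,4): no bracket -> illegal
(2,5): no bracket -> illegal
(3,0): no bracket -> illegal
(3,1): flips 1 -> legal
(3,2): no bracket -> illegal
(3,5): flips 1 -> legal
(4,2): no bracket -> illegal
(4,5): flips 1 -> legal
(5,2): no bracket -> illegal
(5,3): flips 1 -> legal
(5,5): flips 1 -> legal
(6,3): no bracket -> illegal
(6,4): no bracket -> illegal
(6,5): no bracket -> illegal

Answer: (1,1) (2,0) (3,1) (3,5) (4,5) (5,3) (5,5)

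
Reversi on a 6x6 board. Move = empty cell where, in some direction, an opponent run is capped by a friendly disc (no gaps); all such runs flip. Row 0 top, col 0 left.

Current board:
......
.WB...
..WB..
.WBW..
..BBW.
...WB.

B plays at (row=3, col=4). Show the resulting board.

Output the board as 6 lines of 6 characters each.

Answer: ......
.WB...
..WB..
.WBBB.
..BBB.
...WB.

Derivation:
Place B at (3,4); scan 8 dirs for brackets.
Dir NW: first cell 'B' (not opp) -> no flip
Dir N: first cell '.' (not opp) -> no flip
Dir NE: first cell '.' (not opp) -> no flip
Dir W: opp run (3,3) capped by B -> flip
Dir E: first cell '.' (not opp) -> no flip
Dir SW: first cell 'B' (not opp) -> no flip
Dir S: opp run (4,4) capped by B -> flip
Dir SE: first cell '.' (not opp) -> no flip
All flips: (3,3) (4,4)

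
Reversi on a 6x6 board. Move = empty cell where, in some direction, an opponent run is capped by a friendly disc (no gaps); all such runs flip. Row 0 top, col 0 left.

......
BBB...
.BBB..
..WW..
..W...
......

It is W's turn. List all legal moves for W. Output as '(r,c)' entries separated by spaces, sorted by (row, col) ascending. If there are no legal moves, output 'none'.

(0,0): flips 2 -> legal
(0,1): no bracket -> illegal
(0,2): flips 2 -> legal
(0,3): no bracket -> illegal
(1,3): flips 1 -> legal
(1,4): flips 1 -> legal
(2,0): no bracket -> illegal
(2,4): no bracket -> illegal
(3,0): no bracket -> illegal
(3,1): no bracket -> illegal
(3,4): no bracket -> illegal

Answer: (0,0) (0,2) (1,3) (1,4)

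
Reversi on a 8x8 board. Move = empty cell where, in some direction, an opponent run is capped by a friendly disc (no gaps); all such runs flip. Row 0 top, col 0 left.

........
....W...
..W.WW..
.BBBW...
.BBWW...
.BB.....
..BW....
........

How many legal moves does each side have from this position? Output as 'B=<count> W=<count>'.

Answer: B=12 W=7

Derivation:
-- B to move --
(0,3): no bracket -> illegal
(0,4): no bracket -> illegal
(0,5): no bracket -> illegal
(1,1): flips 1 -> legal
(1,2): flips 1 -> legal
(1,3): flips 1 -> legal
(1,5): flips 1 -> legal
(1,6): flips 3 -> legal
(2,1): no bracket -> illegal
(2,3): no bracket -> illegal
(2,6): no bracket -> illegal
(3,5): flips 1 -> legal
(3,6): no bracket -> illegal
(4,5): flips 2 -> legal
(5,3): flips 1 -> legal
(5,4): flips 1 -> legal
(5,5): flips 1 -> legal
(6,4): flips 1 -> legal
(7,2): no bracket -> illegal
(7,3): no bracket -> illegal
(7,4): flips 1 -> legal
B mobility = 12
-- W to move --
(2,0): no bracket -> illegal
(2,1): flips 1 -> legal
(2,3): flips 1 -> legal
(3,0): flips 5 -> legal
(4,0): flips 3 -> legal
(5,0): no bracket -> illegal
(5,3): no bracket -> illegal
(6,0): flips 3 -> legal
(6,1): flips 2 -> legal
(7,1): no bracket -> illegal
(7,2): flips 4 -> legal
(7,3): no bracket -> illegal
W mobility = 7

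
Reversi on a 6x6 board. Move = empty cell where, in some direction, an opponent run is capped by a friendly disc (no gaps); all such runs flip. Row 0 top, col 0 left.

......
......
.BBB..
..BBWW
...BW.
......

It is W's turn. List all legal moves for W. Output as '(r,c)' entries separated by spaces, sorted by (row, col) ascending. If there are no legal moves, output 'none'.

Answer: (1,1) (1,2) (3,1) (4,2) (5,2)

Derivation:
(1,0): no bracket -> illegal
(1,1): flips 2 -> legal
(1,2): flips 1 -> legal
(1,3): no bracket -> illegal
(1,4): no bracket -> illegal
(2,0): no bracket -> illegal
(2,4): no bracket -> illegal
(3,0): no bracket -> illegal
(3,1): flips 2 -> legal
(4,1): no bracket -> illegal
(4,2): flips 1 -> legal
(5,2): flips 1 -> legal
(5,3): no bracket -> illegal
(5,4): no bracket -> illegal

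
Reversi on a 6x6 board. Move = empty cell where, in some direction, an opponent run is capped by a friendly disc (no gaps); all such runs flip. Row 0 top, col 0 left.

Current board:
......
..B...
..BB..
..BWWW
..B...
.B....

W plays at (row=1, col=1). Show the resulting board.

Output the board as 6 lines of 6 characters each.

Place W at (1,1); scan 8 dirs for brackets.
Dir NW: first cell '.' (not opp) -> no flip
Dir N: first cell '.' (not opp) -> no flip
Dir NE: first cell '.' (not opp) -> no flip
Dir W: first cell '.' (not opp) -> no flip
Dir E: opp run (1,2), next='.' -> no flip
Dir SW: first cell '.' (not opp) -> no flip
Dir S: first cell '.' (not opp) -> no flip
Dir SE: opp run (2,2) capped by W -> flip
All flips: (2,2)

Answer: ......
.WB...
..WB..
..BWWW
..B...
.B....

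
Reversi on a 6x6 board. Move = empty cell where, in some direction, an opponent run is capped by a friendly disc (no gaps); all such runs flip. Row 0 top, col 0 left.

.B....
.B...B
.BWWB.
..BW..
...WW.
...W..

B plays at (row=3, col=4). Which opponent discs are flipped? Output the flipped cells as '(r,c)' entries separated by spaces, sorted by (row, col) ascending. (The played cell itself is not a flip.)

Dir NW: opp run (2,3), next='.' -> no flip
Dir N: first cell 'B' (not opp) -> no flip
Dir NE: first cell '.' (not opp) -> no flip
Dir W: opp run (3,3) capped by B -> flip
Dir E: first cell '.' (not opp) -> no flip
Dir SW: opp run (4,3), next='.' -> no flip
Dir S: opp run (4,4), next='.' -> no flip
Dir SE: first cell '.' (not opp) -> no flip

Answer: (3,3)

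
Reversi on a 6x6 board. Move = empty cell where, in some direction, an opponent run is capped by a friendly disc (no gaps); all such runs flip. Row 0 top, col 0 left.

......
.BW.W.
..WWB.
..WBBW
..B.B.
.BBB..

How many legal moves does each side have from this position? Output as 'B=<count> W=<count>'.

Answer: B=6 W=8

Derivation:
-- B to move --
(0,1): flips 2 -> legal
(0,2): flips 3 -> legal
(0,3): no bracket -> illegal
(0,4): flips 1 -> legal
(0,5): no bracket -> illegal
(1,3): flips 2 -> legal
(1,5): no bracket -> illegal
(2,1): flips 2 -> legal
(2,5): no bracket -> illegal
(3,1): flips 1 -> legal
(4,1): no bracket -> illegal
(4,3): no bracket -> illegal
(4,5): no bracket -> illegal
B mobility = 6
-- W to move --
(0,0): flips 1 -> legal
(0,1): no bracket -> illegal
(0,2): no bracket -> illegal
(1,0): flips 1 -> legal
(1,3): flips 1 -> legal
(1,5): no bracket -> illegal
(2,0): no bracket -> illegal
(2,1): no bracket -> illegal
(2,5): flips 1 -> legal
(3,1): no bracket -> illegal
(4,0): no bracket -> illegal
(4,1): no bracket -> illegal
(4,3): flips 1 -> legal
(4,5): flips 1 -> legal
(5,0): no bracket -> illegal
(5,4): flips 3 -> legal
(5,5): flips 2 -> legal
W mobility = 8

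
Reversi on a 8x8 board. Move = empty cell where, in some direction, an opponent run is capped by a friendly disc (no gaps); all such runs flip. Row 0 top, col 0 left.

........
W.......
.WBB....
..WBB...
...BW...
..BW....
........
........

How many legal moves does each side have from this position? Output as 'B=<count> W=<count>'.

Answer: B=8 W=9

Derivation:
-- B to move --
(0,0): no bracket -> illegal
(0,1): no bracket -> illegal
(1,1): no bracket -> illegal
(1,2): no bracket -> illegal
(2,0): flips 1 -> legal
(3,0): no bracket -> illegal
(3,1): flips 1 -> legal
(3,5): no bracket -> illegal
(4,1): flips 1 -> legal
(4,2): flips 1 -> legal
(4,5): flips 1 -> legal
(5,4): flips 2 -> legal
(5,5): flips 1 -> legal
(6,2): no bracket -> illegal
(6,3): flips 1 -> legal
(6,4): no bracket -> illegal
B mobility = 8
-- W to move --
(1,1): flips 2 -> legal
(1,2): flips 1 -> legal
(1,3): flips 3 -> legal
(1,4): flips 1 -> legal
(2,4): flips 3 -> legal
(2,5): no bracket -> illegal
(3,1): no bracket -> illegal
(3,5): flips 2 -> legal
(4,1): no bracket -> illegal
(4,2): flips 1 -> legal
(4,5): no bracket -> illegal
(5,1): flips 1 -> legal
(5,4): flips 1 -> legal
(6,1): no bracket -> illegal
(6,2): no bracket -> illegal
(6,3): no bracket -> illegal
W mobility = 9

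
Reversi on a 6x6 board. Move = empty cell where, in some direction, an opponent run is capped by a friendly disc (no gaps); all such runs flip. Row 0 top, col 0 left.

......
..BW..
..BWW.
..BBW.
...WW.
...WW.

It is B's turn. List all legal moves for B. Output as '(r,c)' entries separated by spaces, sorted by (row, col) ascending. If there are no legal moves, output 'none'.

Answer: (0,3) (0,4) (1,4) (1,5) (2,5) (3,5) (4,5) (5,5)

Derivation:
(0,2): no bracket -> illegal
(0,3): flips 2 -> legal
(0,4): flips 1 -> legal
(1,4): flips 2 -> legal
(1,5): flips 1 -> legal
(2,5): flips 2 -> legal
(3,5): flips 1 -> legal
(4,2): no bracket -> illegal
(4,5): flips 2 -> legal
(5,2): no bracket -> illegal
(5,5): flips 1 -> legal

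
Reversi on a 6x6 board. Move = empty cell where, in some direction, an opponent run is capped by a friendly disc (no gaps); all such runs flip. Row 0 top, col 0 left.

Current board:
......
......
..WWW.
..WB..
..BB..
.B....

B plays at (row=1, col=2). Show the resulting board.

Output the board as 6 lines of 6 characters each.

Place B at (1,2); scan 8 dirs for brackets.
Dir NW: first cell '.' (not opp) -> no flip
Dir N: first cell '.' (not opp) -> no flip
Dir NE: first cell '.' (not opp) -> no flip
Dir W: first cell '.' (not opp) -> no flip
Dir E: first cell '.' (not opp) -> no flip
Dir SW: first cell '.' (not opp) -> no flip
Dir S: opp run (2,2) (3,2) capped by B -> flip
Dir SE: opp run (2,3), next='.' -> no flip
All flips: (2,2) (3,2)

Answer: ......
..B...
..BWW.
..BB..
..BB..
.B....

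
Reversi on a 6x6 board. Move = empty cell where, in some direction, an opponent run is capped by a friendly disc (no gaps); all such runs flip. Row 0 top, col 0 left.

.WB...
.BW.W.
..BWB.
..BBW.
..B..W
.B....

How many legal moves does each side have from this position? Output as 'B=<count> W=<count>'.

-- B to move --
(0,0): flips 1 -> legal
(0,3): no bracket -> illegal
(0,4): flips 1 -> legal
(0,5): flips 2 -> legal
(1,0): no bracket -> illegal
(1,3): flips 2 -> legal
(1,5): no bracket -> illegal
(2,1): no bracket -> illegal
(2,5): no bracket -> illegal
(3,5): flips 1 -> legal
(4,3): no bracket -> illegal
(4,4): flips 1 -> legal
(5,4): no bracket -> illegal
(5,5): no bracket -> illegal
B mobility = 6
-- W to move --
(0,0): no bracket -> illegal
(0,3): flips 1 -> legal
(1,0): flips 1 -> legal
(1,3): no bracket -> illegal
(1,5): no bracket -> illegal
(2,0): no bracket -> illegal
(2,1): flips 2 -> legal
(2,5): flips 1 -> legal
(3,1): flips 2 -> legal
(3,5): no bracket -> illegal
(4,0): no bracket -> illegal
(4,1): flips 1 -> legal
(4,3): flips 1 -> legal
(4,4): no bracket -> illegal
(5,0): no bracket -> illegal
(5,2): flips 3 -> legal
(5,3): no bracket -> illegal
W mobility = 8

Answer: B=6 W=8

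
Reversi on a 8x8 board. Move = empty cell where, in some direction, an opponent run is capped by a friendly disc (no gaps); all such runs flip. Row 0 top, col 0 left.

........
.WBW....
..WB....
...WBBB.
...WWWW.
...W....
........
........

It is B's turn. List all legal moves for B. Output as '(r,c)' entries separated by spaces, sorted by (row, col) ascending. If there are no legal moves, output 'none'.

(0,0): no bracket -> illegal
(0,1): no bracket -> illegal
(0,2): no bracket -> illegal
(0,3): flips 1 -> legal
(0,4): no bracket -> illegal
(1,0): flips 1 -> legal
(1,4): flips 1 -> legal
(2,0): no bracket -> illegal
(2,1): flips 1 -> legal
(2,4): no bracket -> illegal
(3,1): no bracket -> illegal
(3,2): flips 2 -> legal
(3,7): no bracket -> illegal
(4,2): no bracket -> illegal
(4,7): no bracket -> illegal
(5,2): flips 1 -> legal
(5,4): flips 2 -> legal
(5,5): flips 1 -> legal
(5,6): flips 2 -> legal
(5,7): flips 1 -> legal
(6,2): flips 2 -> legal
(6,3): flips 3 -> legal
(6,4): no bracket -> illegal

Answer: (0,3) (1,0) (1,4) (2,1) (3,2) (5,2) (5,4) (5,5) (5,6) (5,7) (6,2) (6,3)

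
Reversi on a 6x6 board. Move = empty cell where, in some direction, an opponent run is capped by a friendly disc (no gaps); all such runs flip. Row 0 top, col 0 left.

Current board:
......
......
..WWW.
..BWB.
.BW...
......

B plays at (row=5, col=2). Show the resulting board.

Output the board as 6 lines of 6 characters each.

Place B at (5,2); scan 8 dirs for brackets.
Dir NW: first cell 'B' (not opp) -> no flip
Dir N: opp run (4,2) capped by B -> flip
Dir NE: first cell '.' (not opp) -> no flip
Dir W: first cell '.' (not opp) -> no flip
Dir E: first cell '.' (not opp) -> no flip
Dir SW: edge -> no flip
Dir S: edge -> no flip
Dir SE: edge -> no flip
All flips: (4,2)

Answer: ......
......
..WWW.
..BWB.
.BB...
..B...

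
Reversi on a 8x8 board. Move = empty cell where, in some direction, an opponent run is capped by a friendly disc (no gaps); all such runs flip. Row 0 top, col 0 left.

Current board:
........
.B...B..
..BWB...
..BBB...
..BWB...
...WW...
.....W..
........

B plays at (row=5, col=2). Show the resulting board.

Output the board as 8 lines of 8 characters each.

Answer: ........
.B...B..
..BWB...
..BBB...
..BBB...
..BWW...
.....W..
........

Derivation:
Place B at (5,2); scan 8 dirs for brackets.
Dir NW: first cell '.' (not opp) -> no flip
Dir N: first cell 'B' (not opp) -> no flip
Dir NE: opp run (4,3) capped by B -> flip
Dir W: first cell '.' (not opp) -> no flip
Dir E: opp run (5,3) (5,4), next='.' -> no flip
Dir SW: first cell '.' (not opp) -> no flip
Dir S: first cell '.' (not opp) -> no flip
Dir SE: first cell '.' (not opp) -> no flip
All flips: (4,3)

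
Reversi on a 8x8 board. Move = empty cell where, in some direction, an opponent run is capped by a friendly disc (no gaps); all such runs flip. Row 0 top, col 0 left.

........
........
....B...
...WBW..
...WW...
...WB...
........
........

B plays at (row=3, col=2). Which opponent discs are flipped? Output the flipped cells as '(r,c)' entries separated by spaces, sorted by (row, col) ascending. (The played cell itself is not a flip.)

Dir NW: first cell '.' (not opp) -> no flip
Dir N: first cell '.' (not opp) -> no flip
Dir NE: first cell '.' (not opp) -> no flip
Dir W: first cell '.' (not opp) -> no flip
Dir E: opp run (3,3) capped by B -> flip
Dir SW: first cell '.' (not opp) -> no flip
Dir S: first cell '.' (not opp) -> no flip
Dir SE: opp run (4,3) capped by B -> flip

Answer: (3,3) (4,3)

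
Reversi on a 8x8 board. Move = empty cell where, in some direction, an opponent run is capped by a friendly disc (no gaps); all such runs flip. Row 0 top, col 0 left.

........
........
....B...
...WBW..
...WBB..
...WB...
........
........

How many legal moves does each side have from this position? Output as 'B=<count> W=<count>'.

-- B to move --
(2,2): flips 1 -> legal
(2,3): no bracket -> illegal
(2,5): flips 1 -> legal
(2,6): flips 1 -> legal
(3,2): flips 2 -> legal
(3,6): flips 1 -> legal
(4,2): flips 2 -> legal
(4,6): flips 1 -> legal
(5,2): flips 2 -> legal
(6,2): flips 1 -> legal
(6,3): no bracket -> illegal
(6,4): no bracket -> illegal
B mobility = 9
-- W to move --
(1,3): flips 1 -> legal
(1,4): no bracket -> illegal
(1,5): flips 1 -> legal
(2,3): no bracket -> illegal
(2,5): flips 1 -> legal
(3,6): no bracket -> illegal
(4,6): flips 2 -> legal
(5,5): flips 3 -> legal
(5,6): no bracket -> illegal
(6,3): no bracket -> illegal
(6,4): no bracket -> illegal
(6,5): flips 1 -> legal
W mobility = 6

Answer: B=9 W=6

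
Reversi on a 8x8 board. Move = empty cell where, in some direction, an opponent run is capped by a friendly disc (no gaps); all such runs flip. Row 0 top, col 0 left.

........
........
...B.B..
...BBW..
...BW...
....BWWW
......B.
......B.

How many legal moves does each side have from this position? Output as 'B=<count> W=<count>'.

-- B to move --
(2,4): no bracket -> illegal
(2,6): no bracket -> illegal
(3,6): flips 1 -> legal
(4,5): flips 2 -> legal
(4,6): flips 1 -> legal
(4,7): no bracket -> illegal
(5,3): no bracket -> illegal
(6,4): no bracket -> illegal
(6,5): no bracket -> illegal
(6,7): no bracket -> illegal
B mobility = 3
-- W to move --
(1,2): no bracket -> illegal
(1,3): no bracket -> illegal
(1,4): no bracket -> illegal
(1,5): flips 1 -> legal
(1,6): no bracket -> illegal
(2,2): flips 1 -> legal
(2,4): flips 1 -> legal
(2,6): no bracket -> illegal
(3,2): flips 2 -> legal
(3,6): no bracket -> illegal
(4,2): flips 1 -> legal
(4,5): no bracket -> illegal
(5,2): no bracket -> illegal
(5,3): flips 1 -> legal
(6,3): no bracket -> illegal
(6,4): flips 1 -> legal
(6,5): no bracket -> illegal
(6,7): no bracket -> illegal
(7,5): flips 1 -> legal
(7,7): flips 1 -> legal
W mobility = 9

Answer: B=3 W=9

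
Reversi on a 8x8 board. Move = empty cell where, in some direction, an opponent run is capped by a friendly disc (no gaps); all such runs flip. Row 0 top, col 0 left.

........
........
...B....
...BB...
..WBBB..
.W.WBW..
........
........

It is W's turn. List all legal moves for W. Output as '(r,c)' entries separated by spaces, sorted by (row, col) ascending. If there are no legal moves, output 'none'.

(1,2): no bracket -> illegal
(1,3): flips 3 -> legal
(1,4): no bracket -> illegal
(2,2): flips 2 -> legal
(2,4): flips 1 -> legal
(2,5): no bracket -> illegal
(3,2): no bracket -> illegal
(3,5): flips 2 -> legal
(3,6): no bracket -> illegal
(4,6): flips 3 -> legal
(5,2): no bracket -> illegal
(5,6): no bracket -> illegal
(6,3): no bracket -> illegal
(6,4): no bracket -> illegal
(6,5): no bracket -> illegal

Answer: (1,3) (2,2) (2,4) (3,5) (4,6)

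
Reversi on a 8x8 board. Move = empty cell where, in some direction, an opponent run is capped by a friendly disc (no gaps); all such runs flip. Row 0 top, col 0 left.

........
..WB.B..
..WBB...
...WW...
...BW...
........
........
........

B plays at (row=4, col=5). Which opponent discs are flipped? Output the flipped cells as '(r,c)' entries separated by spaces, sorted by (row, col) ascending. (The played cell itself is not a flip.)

Answer: (3,4) (4,4)

Derivation:
Dir NW: opp run (3,4) capped by B -> flip
Dir N: first cell '.' (not opp) -> no flip
Dir NE: first cell '.' (not opp) -> no flip
Dir W: opp run (4,4) capped by B -> flip
Dir E: first cell '.' (not opp) -> no flip
Dir SW: first cell '.' (not opp) -> no flip
Dir S: first cell '.' (not opp) -> no flip
Dir SE: first cell '.' (not opp) -> no flip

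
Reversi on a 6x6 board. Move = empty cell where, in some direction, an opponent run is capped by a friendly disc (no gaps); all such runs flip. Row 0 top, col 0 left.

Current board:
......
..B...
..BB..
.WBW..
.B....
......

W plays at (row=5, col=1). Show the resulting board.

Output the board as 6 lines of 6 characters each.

Answer: ......
..B...
..BB..
.WBW..
.W....
.W....

Derivation:
Place W at (5,1); scan 8 dirs for brackets.
Dir NW: first cell '.' (not opp) -> no flip
Dir N: opp run (4,1) capped by W -> flip
Dir NE: first cell '.' (not opp) -> no flip
Dir W: first cell '.' (not opp) -> no flip
Dir E: first cell '.' (not opp) -> no flip
Dir SW: edge -> no flip
Dir S: edge -> no flip
Dir SE: edge -> no flip
All flips: (4,1)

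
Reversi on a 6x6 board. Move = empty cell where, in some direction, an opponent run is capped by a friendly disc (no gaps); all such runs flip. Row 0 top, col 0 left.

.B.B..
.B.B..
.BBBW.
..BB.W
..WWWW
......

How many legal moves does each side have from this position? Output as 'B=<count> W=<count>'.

Answer: B=7 W=5

Derivation:
-- B to move --
(1,4): no bracket -> illegal
(1,5): flips 1 -> legal
(2,5): flips 1 -> legal
(3,1): no bracket -> illegal
(3,4): no bracket -> illegal
(4,1): no bracket -> illegal
(5,1): flips 1 -> legal
(5,2): flips 1 -> legal
(5,3): flips 1 -> legal
(5,4): flips 1 -> legal
(5,5): flips 1 -> legal
B mobility = 7
-- W to move --
(0,0): flips 3 -> legal
(0,2): flips 1 -> legal
(0,4): no bracket -> illegal
(1,0): flips 2 -> legal
(1,2): flips 2 -> legal
(1,4): no bracket -> illegal
(2,0): flips 3 -> legal
(3,0): no bracket -> illegal
(3,1): no bracket -> illegal
(3,4): no bracket -> illegal
(4,1): no bracket -> illegal
W mobility = 5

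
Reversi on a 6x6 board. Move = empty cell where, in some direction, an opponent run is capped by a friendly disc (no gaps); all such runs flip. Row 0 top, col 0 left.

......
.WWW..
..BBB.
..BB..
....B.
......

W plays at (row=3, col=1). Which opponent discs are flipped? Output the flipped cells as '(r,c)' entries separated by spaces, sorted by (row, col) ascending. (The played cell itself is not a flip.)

Answer: (2,2)

Derivation:
Dir NW: first cell '.' (not opp) -> no flip
Dir N: first cell '.' (not opp) -> no flip
Dir NE: opp run (2,2) capped by W -> flip
Dir W: first cell '.' (not opp) -> no flip
Dir E: opp run (3,2) (3,3), next='.' -> no flip
Dir SW: first cell '.' (not opp) -> no flip
Dir S: first cell '.' (not opp) -> no flip
Dir SE: first cell '.' (not opp) -> no flip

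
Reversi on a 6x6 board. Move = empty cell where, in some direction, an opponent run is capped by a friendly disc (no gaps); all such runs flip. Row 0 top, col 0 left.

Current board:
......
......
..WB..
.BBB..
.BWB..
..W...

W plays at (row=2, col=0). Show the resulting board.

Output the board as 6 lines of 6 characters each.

Answer: ......
......
W.WB..
.WBB..
.BWB..
..W...

Derivation:
Place W at (2,0); scan 8 dirs for brackets.
Dir NW: edge -> no flip
Dir N: first cell '.' (not opp) -> no flip
Dir NE: first cell '.' (not opp) -> no flip
Dir W: edge -> no flip
Dir E: first cell '.' (not opp) -> no flip
Dir SW: edge -> no flip
Dir S: first cell '.' (not opp) -> no flip
Dir SE: opp run (3,1) capped by W -> flip
All flips: (3,1)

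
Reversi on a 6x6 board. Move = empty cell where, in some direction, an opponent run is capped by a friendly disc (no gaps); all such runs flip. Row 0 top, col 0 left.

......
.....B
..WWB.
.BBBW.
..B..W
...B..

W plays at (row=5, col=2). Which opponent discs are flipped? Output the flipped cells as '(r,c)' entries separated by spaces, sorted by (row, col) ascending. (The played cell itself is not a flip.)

Answer: (3,2) (4,2)

Derivation:
Dir NW: first cell '.' (not opp) -> no flip
Dir N: opp run (4,2) (3,2) capped by W -> flip
Dir NE: first cell '.' (not opp) -> no flip
Dir W: first cell '.' (not opp) -> no flip
Dir E: opp run (5,3), next='.' -> no flip
Dir SW: edge -> no flip
Dir S: edge -> no flip
Dir SE: edge -> no flip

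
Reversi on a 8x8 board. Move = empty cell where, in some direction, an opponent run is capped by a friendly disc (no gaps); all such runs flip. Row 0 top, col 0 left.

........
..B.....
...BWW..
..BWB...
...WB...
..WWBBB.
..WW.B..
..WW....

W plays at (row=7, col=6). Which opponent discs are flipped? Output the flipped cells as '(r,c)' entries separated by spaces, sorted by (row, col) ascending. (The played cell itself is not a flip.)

Dir NW: opp run (6,5) (5,4) capped by W -> flip
Dir N: first cell '.' (not opp) -> no flip
Dir NE: first cell '.' (not opp) -> no flip
Dir W: first cell '.' (not opp) -> no flip
Dir E: first cell '.' (not opp) -> no flip
Dir SW: edge -> no flip
Dir S: edge -> no flip
Dir SE: edge -> no flip

Answer: (5,4) (6,5)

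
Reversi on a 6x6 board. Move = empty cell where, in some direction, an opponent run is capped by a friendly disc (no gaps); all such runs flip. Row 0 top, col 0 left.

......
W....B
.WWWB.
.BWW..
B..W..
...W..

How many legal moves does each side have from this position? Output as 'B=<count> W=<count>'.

-- B to move --
(0,0): no bracket -> illegal
(0,1): no bracket -> illegal
(1,1): flips 1 -> legal
(1,2): no bracket -> illegal
(1,3): flips 1 -> legal
(1,4): no bracket -> illegal
(2,0): flips 3 -> legal
(3,0): no bracket -> illegal
(3,4): flips 2 -> legal
(4,1): no bracket -> illegal
(4,2): flips 1 -> legal
(4,4): no bracket -> illegal
(5,2): no bracket -> illegal
(5,4): no bracket -> illegal
B mobility = 5
-- W to move --
(0,4): no bracket -> illegal
(0,5): no bracket -> illegal
(1,3): no bracket -> illegal
(1,4): no bracket -> illegal
(2,0): no bracket -> illegal
(2,5): flips 1 -> legal
(3,0): flips 1 -> legal
(3,4): no bracket -> illegal
(3,5): no bracket -> illegal
(4,1): flips 1 -> legal
(4,2): no bracket -> illegal
(5,0): no bracket -> illegal
(5,1): no bracket -> illegal
W mobility = 3

Answer: B=5 W=3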